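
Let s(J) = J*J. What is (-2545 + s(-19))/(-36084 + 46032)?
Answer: -182/829 ≈ -0.21954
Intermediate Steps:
s(J) = J²
(-2545 + s(-19))/(-36084 + 46032) = (-2545 + (-19)²)/(-36084 + 46032) = (-2545 + 361)/9948 = -2184*1/9948 = -182/829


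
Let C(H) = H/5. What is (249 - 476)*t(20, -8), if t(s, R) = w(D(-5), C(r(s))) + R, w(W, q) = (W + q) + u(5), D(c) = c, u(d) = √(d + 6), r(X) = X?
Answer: 2043 - 227*√11 ≈ 1290.1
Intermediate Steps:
u(d) = √(6 + d)
C(H) = H/5 (C(H) = H*(⅕) = H/5)
w(W, q) = W + q + √11 (w(W, q) = (W + q) + √(6 + 5) = (W + q) + √11 = W + q + √11)
t(s, R) = -5 + R + √11 + s/5 (t(s, R) = (-5 + s/5 + √11) + R = (-5 + √11 + s/5) + R = -5 + R + √11 + s/5)
(249 - 476)*t(20, -8) = (249 - 476)*(-5 - 8 + √11 + (⅕)*20) = -227*(-5 - 8 + √11 + 4) = -227*(-9 + √11) = 2043 - 227*√11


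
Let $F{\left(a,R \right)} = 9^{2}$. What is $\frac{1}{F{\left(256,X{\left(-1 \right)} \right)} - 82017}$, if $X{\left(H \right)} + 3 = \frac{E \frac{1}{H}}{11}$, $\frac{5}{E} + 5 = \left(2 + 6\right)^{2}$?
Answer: $- \frac{1}{81936} \approx -1.2205 \cdot 10^{-5}$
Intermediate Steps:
$E = \frac{5}{59}$ ($E = \frac{5}{-5 + \left(2 + 6\right)^{2}} = \frac{5}{-5 + 8^{2}} = \frac{5}{-5 + 64} = \frac{5}{59} \approx 0.084746$)
$X{\left(H \right)} = -3 + \frac{5}{649 H}$ ($X{\left(H \right)} = -3 + \frac{\frac{5}{59} \frac{1}{H}}{11} = -3 + \frac{5}{59 H} \frac{1}{11} = -3 + \frac{5}{649 H}$)
$F{\left(a,R \right)} = 81$
$\frac{1}{F{\left(256,X{\left(-1 \right)} \right)} - 82017} = \frac{1}{81 - 82017} = \frac{1}{-81936} = - \frac{1}{81936}$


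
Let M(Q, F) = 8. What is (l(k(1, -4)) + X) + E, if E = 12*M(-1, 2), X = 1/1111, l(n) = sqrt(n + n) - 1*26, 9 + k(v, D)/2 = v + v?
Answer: 77771/1111 + 2*I*sqrt(7) ≈ 70.001 + 5.2915*I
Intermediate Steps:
k(v, D) = -18 + 4*v (k(v, D) = -18 + 2*(v + v) = -18 + 2*(2*v) = -18 + 4*v)
l(n) = -26 + sqrt(2)*sqrt(n) (l(n) = sqrt(2*n) - 26 = sqrt(2)*sqrt(n) - 26 = -26 + sqrt(2)*sqrt(n))
X = 1/1111 ≈ 0.00090009
E = 96 (E = 12*8 = 96)
(l(k(1, -4)) + X) + E = ((-26 + sqrt(2)*sqrt(-18 + 4*1)) + 1/1111) + 96 = ((-26 + sqrt(2)*sqrt(-18 + 4)) + 1/1111) + 96 = ((-26 + sqrt(2)*sqrt(-14)) + 1/1111) + 96 = ((-26 + sqrt(2)*(I*sqrt(14))) + 1/1111) + 96 = ((-26 + 2*I*sqrt(7)) + 1/1111) + 96 = (-28885/1111 + 2*I*sqrt(7)) + 96 = 77771/1111 + 2*I*sqrt(7)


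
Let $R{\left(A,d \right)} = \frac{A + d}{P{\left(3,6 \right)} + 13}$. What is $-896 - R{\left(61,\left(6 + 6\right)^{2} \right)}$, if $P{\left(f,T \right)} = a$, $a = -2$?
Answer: $- \frac{10061}{11} \approx -914.64$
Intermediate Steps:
$P{\left(f,T \right)} = -2$
$R{\left(A,d \right)} = \frac{A}{11} + \frac{d}{11}$ ($R{\left(A,d \right)} = \frac{A + d}{-2 + 13} = \frac{A + d}{11} = \left(A + d\right) \frac{1}{11} = \frac{A}{11} + \frac{d}{11}$)
$-896 - R{\left(61,\left(6 + 6\right)^{2} \right)} = -896 - \left(\frac{1}{11} \cdot 61 + \frac{\left(6 + 6\right)^{2}}{11}\right) = -896 - \left(\frac{61}{11} + \frac{12^{2}}{11}\right) = -896 - \left(\frac{61}{11} + \frac{1}{11} \cdot 144\right) = -896 - \left(\frac{61}{11} + \frac{144}{11}\right) = -896 - \frac{205}{11} = - \frac{10061}{11}$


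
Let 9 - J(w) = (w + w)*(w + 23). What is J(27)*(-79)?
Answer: 212589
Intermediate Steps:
J(w) = 9 - 2*w*(23 + w) (J(w) = 9 - (w + w)*(w + 23) = 9 - 2*w*(23 + w))
J(27)*(-79) = (9 - 46*27 - 2*27²)*(-79) = (9 - 1242 - 2*729)*(-79) = (9 - 1242 - 1458)*(-79) = -2691*(-79) = 212589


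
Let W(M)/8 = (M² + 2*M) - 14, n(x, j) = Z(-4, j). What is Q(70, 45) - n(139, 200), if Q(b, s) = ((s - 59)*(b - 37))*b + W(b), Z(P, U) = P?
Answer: 7872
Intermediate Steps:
n(x, j) = -4
W(M) = -112 + 8*M² + 16*M (W(M) = 8*((M² + 2*M) - 14) = 8*(-14 + M² + 2*M) = -112 + 8*M² + 16*M)
Q(b, s) = -112 + 8*b² + 16*b + b*(-59 + s)*(-37 + b) (Q(b, s) = ((s - 59)*(b - 37))*b + (-112 + 8*b² + 16*b) = ((-59 + s)*(-37 + b))*b + (-112 + 8*b² + 16*b) = b*(-59 + s)*(-37 + b) + (-112 + 8*b² + 16*b) = -112 + 8*b² + 16*b + b*(-59 + s)*(-37 + b))
Q(70, 45) - n(139, 200) = (-112 - 51*70² + 2199*70 + 45*70² - 37*70*45) - 1*(-4) = (-112 - 51*4900 + 153930 + 45*4900 - 116550) + 4 = (-112 - 249900 + 153930 + 220500 - 116550) + 4 = 7868 + 4 = 7872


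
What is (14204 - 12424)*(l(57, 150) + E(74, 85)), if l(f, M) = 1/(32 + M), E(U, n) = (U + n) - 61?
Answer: 15874930/91 ≈ 1.7445e+5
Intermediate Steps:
E(U, n) = -61 + U + n
(14204 - 12424)*(l(57, 150) + E(74, 85)) = (14204 - 12424)*(1/(32 + 150) + (-61 + 74 + 85)) = 1780*(1/182 + 98) = 1780*(17837/182) = 15874930/91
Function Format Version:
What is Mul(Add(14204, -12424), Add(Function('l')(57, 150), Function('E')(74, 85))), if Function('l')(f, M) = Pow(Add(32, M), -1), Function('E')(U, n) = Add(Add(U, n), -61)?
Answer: Rational(15874930, 91) ≈ 1.7445e+5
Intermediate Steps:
Function('E')(U, n) = Add(-61, U, n)
Mul(Add(14204, -12424), Add(Function('l')(57, 150), Function('E')(74, 85))) = Mul(Add(14204, -12424), Add(Pow(Add(32, 150), -1), Add(-61, 74, 85))) = Mul(1780, Add(Pow(182, -1), 98)) = Mul(1780, Add(Rational(1, 182), 98)) = Mul(1780, Rational(17837, 182)) = Rational(15874930, 91)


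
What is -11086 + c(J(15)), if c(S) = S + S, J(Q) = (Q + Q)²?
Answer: -9286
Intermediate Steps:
J(Q) = 4*Q² (J(Q) = (2*Q)² = 4*Q²)
c(S) = 2*S
-11086 + c(J(15)) = -11086 + 2*(4*15²) = -11086 + 2*(4*225) = -11086 + 2*900 = -11086 + 1800 = -9286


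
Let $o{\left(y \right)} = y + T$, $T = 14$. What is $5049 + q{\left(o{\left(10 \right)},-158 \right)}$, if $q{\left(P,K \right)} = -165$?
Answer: $4884$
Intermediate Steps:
$o{\left(y \right)} = 14 + y$ ($o{\left(y \right)} = y + 14 = 14 + y$)
$5049 + q{\left(o{\left(10 \right)},-158 \right)} = 5049 - 165 = 4884$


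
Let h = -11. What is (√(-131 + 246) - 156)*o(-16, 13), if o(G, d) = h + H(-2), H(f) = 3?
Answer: 1248 - 8*√115 ≈ 1162.2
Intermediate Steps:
o(G, d) = -8 (o(G, d) = -11 + 3 = -8)
(√(-131 + 246) - 156)*o(-16, 13) = (√(-131 + 246) - 156)*(-8) = (√115 - 156)*(-8) = (-156 + √115)*(-8) = 1248 - 8*√115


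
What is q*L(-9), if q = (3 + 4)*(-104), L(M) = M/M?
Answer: -728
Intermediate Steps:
L(M) = 1
q = -728 (q = 7*(-104) = -728)
q*L(-9) = -728*1 = -728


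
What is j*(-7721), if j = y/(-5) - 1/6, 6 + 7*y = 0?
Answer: -1103/30 ≈ -36.767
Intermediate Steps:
y = -6/7 (y = -6/7 + (1/7)*0 = -6/7 + 0 = -6/7 ≈ -0.85714)
j = 1/210 (j = -6/7/(-5) - 1/6 = -6/7*(-1/5) - 1*1/6 = 6/35 - 1/6 = 1/210 ≈ 0.0047619)
j*(-7721) = (1/210)*(-7721) = -1103/30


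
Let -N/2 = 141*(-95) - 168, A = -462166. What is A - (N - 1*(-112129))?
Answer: -601421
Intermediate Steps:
N = 27126 (N = -2*(141*(-95) - 168) = -2*(-13395 - 168) = -2*(-13563) = 27126)
A - (N - 1*(-112129)) = -462166 - (27126 - 1*(-112129)) = -462166 - (27126 + 112129) = -462166 - 1*139255 = -462166 - 139255 = -601421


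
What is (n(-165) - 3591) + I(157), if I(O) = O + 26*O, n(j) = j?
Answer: 483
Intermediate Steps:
I(O) = 27*O
(n(-165) - 3591) + I(157) = (-165 - 3591) + 27*157 = -3756 + 4239 = 483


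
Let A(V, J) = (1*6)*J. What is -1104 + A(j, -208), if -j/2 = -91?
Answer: -2352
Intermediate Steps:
j = 182 (j = -2*(-91) = 182)
A(V, J) = 6*J
-1104 + A(j, -208) = -1104 + 6*(-208) = -1104 - 1248 = -2352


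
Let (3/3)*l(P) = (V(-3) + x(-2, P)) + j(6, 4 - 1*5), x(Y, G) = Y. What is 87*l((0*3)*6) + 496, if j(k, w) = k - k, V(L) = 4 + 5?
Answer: 1105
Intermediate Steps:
V(L) = 9
j(k, w) = 0
l(P) = 7 (l(P) = (9 - 2) + 0 = 7 + 0 = 7)
87*l((0*3)*6) + 496 = 87*7 + 496 = 609 + 496 = 1105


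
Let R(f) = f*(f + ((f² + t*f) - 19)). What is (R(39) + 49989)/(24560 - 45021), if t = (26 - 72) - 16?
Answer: -15786/20461 ≈ -0.77152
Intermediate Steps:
t = -62 (t = -46 - 16 = -62)
R(f) = f*(-19 + f² - 61*f) (R(f) = f*(f + ((f² - 62*f) - 19)) = f*(f + (-19 + f² - 62*f)) = f*(-19 + f² - 61*f))
(R(39) + 49989)/(24560 - 45021) = (39*(-19 + 39² - 61*39) + 49989)/(24560 - 45021) = (39*(-19 + 1521 - 2379) + 49989)/(-20461) = (39*(-877) + 49989)*(-1/20461) = (-34203 + 49989)*(-1/20461) = 15786*(-1/20461) = -15786/20461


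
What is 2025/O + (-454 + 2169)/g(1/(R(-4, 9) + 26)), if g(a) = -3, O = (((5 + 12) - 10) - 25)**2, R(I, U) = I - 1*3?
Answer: -6785/12 ≈ -565.42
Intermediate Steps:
R(I, U) = -3 + I (R(I, U) = I - 3 = -3 + I)
O = 324 (O = ((17 - 10) - 25)**2 = (7 - 25)**2 = (-18)**2 = 324)
2025/O + (-454 + 2169)/g(1/(R(-4, 9) + 26)) = 2025/324 + (-454 + 2169)/(-3) = 2025*(1/324) + 1715*(-1/3) = 25/4 - 1715/3 = -6785/12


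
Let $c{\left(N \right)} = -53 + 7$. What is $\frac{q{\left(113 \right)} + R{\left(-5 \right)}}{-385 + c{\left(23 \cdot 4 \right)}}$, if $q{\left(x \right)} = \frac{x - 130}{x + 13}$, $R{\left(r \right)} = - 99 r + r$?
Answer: $- \frac{61723}{54306} \approx -1.1366$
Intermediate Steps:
$R{\left(r \right)} = - 98 r$
$q{\left(x \right)} = \frac{-130 + x}{13 + x}$
$c{\left(N \right)} = -46$
$\frac{q{\left(113 \right)} + R{\left(-5 \right)}}{-385 + c{\left(23 \cdot 4 \right)}} = \frac{\frac{-130 + 113}{13 + 113} - -490}{-385 - 46} = \frac{\frac{1}{126} \left(-17\right) + 490}{-431} = \left(\frac{1}{126} \left(-17\right) + 490\right) \left(- \frac{1}{431}\right) = \left(- \frac{17}{126} + 490\right) \left(- \frac{1}{431}\right) = \frac{61723}{126} \left(- \frac{1}{431}\right) = - \frac{61723}{54306}$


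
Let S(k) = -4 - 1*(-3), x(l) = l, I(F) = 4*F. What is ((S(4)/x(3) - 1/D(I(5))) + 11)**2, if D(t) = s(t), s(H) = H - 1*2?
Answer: 36481/324 ≈ 112.60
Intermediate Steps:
S(k) = -1 (S(k) = -4 + 3 = -1)
s(H) = -2 + H (s(H) = H - 2 = -2 + H)
D(t) = -2 + t
((S(4)/x(3) - 1/D(I(5))) + 11)**2 = ((-1/3 - 1/(-2 + 4*5)) + 11)**2 = ((-1*1/3 - 1/(-2 + 20)) + 11)**2 = ((-1/3 - 1/18) + 11)**2 = (-7/18 + 11)**2 = (191/18)**2 = 36481/324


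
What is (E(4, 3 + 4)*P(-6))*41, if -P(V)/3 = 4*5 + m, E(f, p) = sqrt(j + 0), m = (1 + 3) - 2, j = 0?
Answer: 0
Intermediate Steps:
m = 2 (m = 4 - 2 = 2)
E(f, p) = 0 (E(f, p) = sqrt(0 + 0) = sqrt(0) = 0)
P(V) = -66 (P(V) = -3*(4*5 + 2) = -3*(20 + 2) = -3*22 = -66)
(E(4, 3 + 4)*P(-6))*41 = (0*(-66))*41 = 0*41 = 0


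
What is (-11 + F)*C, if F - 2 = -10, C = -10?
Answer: 190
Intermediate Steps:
F = -8 (F = 2 - 10 = -8)
(-11 + F)*C = (-11 - 8)*(-10) = -19*(-10) = 190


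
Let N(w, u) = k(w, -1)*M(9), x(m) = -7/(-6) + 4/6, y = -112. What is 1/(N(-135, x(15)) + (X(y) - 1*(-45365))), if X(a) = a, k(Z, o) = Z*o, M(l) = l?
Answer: 1/46468 ≈ 2.1520e-5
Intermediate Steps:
x(m) = 11/6 (x(m) = -7*(-1/6) + 4*(1/6) = 7/6 + 2/3 = 11/6)
N(w, u) = -9*w (N(w, u) = (w*(-1))*9 = -w*9 = -9*w)
1/(N(-135, x(15)) + (X(y) - 1*(-45365))) = 1/(-9*(-135) + (-112 - 1*(-45365))) = 1/(1215 + (-112 + 45365)) = 1/(1215 + 45253) = 1/46468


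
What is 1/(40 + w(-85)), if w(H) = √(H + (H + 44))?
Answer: 20/863 - 3*I*√14/1726 ≈ 0.023175 - 0.0065035*I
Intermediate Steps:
w(H) = √(44 + 2*H) (w(H) = √(H + (44 + H)) = √(44 + 2*H))
1/(40 + w(-85)) = 1/(40 + √(44 + 2*(-85))) = 1/(40 + √(44 - 170)) = 1/(40 + √(-126)) = 1/(40 + 3*I*√14)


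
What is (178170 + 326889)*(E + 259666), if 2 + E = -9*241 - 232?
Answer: 129932993517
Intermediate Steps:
E = -2403 (E = -2 + (-9*241 - 232) = -2 + (-2169 - 232) = -2 - 2401 = -2403)
(178170 + 326889)*(E + 259666) = (178170 + 326889)*(-2403 + 259666) = 505059*257263 = 129932993517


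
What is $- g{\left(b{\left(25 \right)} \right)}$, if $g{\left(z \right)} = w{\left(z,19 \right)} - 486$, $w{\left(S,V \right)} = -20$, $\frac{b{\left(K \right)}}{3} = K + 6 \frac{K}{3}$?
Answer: $506$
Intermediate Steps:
$b{\left(K \right)} = 9 K$ ($b{\left(K \right)} = 3 \left(K + 6 \frac{K}{3}\right) = 3 \left(K + 2 K\right) = 3 \cdot 3 K = 9 K$)
$g{\left(z \right)} = -506$ ($g{\left(z \right)} = -20 - 486 = -506$)
$- g{\left(b{\left(25 \right)} \right)} = \left(-1\right) \left(-506\right) = 506$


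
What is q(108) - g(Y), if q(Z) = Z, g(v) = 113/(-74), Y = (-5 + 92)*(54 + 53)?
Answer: 8105/74 ≈ 109.53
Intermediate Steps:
Y = 9309 (Y = 87*107 = 9309)
g(v) = -113/74 (g(v) = 113*(-1/74) = -113/74)
q(108) - g(Y) = 108 - 1*(-113/74) = 108 + 113/74 = 8105/74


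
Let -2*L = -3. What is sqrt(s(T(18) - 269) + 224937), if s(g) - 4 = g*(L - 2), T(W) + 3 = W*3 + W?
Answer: sqrt(225041) ≈ 474.38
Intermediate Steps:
T(W) = -3 + 4*W (T(W) = -3 + (W*3 + W) = -3 + (3*W + W) = -3 + 4*W)
L = 3/2 (L = -1/2*(-3) = 3/2 ≈ 1.5000)
s(g) = 4 - g/2 (s(g) = 4 + g*(3/2 - 2) = 4 + g*(-1/2) = 4 - g/2)
sqrt(s(T(18) - 269) + 224937) = sqrt((4 - ((-3 + 4*18) - 269)/2) + 224937) = sqrt((4 - ((-3 + 72) - 269)/2) + 224937) = sqrt((4 - (69 - 269)/2) + 224937) = sqrt((4 - 1/2*(-200)) + 224937) = sqrt((4 + 100) + 224937) = sqrt(104 + 224937) = sqrt(225041)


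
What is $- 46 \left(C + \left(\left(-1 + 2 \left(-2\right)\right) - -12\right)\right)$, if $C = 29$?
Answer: $-1656$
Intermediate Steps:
$- 46 \left(C + \left(\left(-1 + 2 \left(-2\right)\right) - -12\right)\right) = - 46 \left(29 + \left(\left(-1 + 2 \left(-2\right)\right) - -12\right)\right) = - 46 \left(29 + \left(\left(-1 - 4\right) + 12\right)\right) = - 46 \left(29 + \left(-5 + 12\right)\right) = - 46 \left(29 + 7\right) = \left(-46\right) 36 = -1656$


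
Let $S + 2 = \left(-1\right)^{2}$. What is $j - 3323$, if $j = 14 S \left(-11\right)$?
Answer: $-3169$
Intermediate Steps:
$S = -1$ ($S = -2 + \left(-1\right)^{2} = -2 + 1 = -1$)
$j = 154$ ($j = 14 \left(-1\right) \left(-11\right) = \left(-14\right) \left(-11\right) = 154$)
$j - 3323 = 154 - 3323 = -3169$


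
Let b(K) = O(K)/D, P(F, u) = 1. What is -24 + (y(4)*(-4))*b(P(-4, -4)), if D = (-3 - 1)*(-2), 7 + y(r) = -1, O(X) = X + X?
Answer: -16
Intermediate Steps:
O(X) = 2*X
y(r) = -8 (y(r) = -7 - 1 = -8)
D = 8 (D = -4*(-2) = 8)
b(K) = K/4 (b(K) = (2*K)/8 = (2*K)*(1/8) = K/4)
-24 + (y(4)*(-4))*b(P(-4, -4)) = -24 + (-8*(-4))*((1/4)*1) = -24 + 32*(1/4) = -24 + 8 = -16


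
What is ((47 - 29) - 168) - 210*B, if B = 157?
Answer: -33120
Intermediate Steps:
((47 - 29) - 168) - 210*B = ((47 - 29) - 168) - 210*157 = (18 - 168) - 32970 = -150 - 32970 = -33120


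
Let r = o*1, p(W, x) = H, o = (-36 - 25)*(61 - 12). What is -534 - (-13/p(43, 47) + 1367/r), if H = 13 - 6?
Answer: -1589208/2989 ≈ -531.69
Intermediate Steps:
H = 7
o = -2989 (o = -61*49 = -2989)
p(W, x) = 7
r = -2989 (r = -2989*1 = -2989)
-534 - (-13/p(43, 47) + 1367/r) = -534 - (-13/7 + 1367/(-2989)) = -534 - (-13*⅐ + 1367*(-1/2989)) = -534 - (-13/7 - 1367/2989) = -534 - 1*(-6918/2989) = -534 + 6918/2989 = -1589208/2989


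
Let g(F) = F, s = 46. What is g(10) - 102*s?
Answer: -4682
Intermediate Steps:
g(10) - 102*s = 10 - 102*46 = 10 - 4692 = -4682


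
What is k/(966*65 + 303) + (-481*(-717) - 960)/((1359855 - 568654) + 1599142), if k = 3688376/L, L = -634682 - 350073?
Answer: 7119713757662729/49504917609114915 ≈ 0.14382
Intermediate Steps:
L = -984755
k = -3688376/984755 (k = 3688376/(-984755) = 3688376*(-1/984755) = -3688376/984755 ≈ -3.7455)
k/(966*65 + 303) + (-481*(-717) - 960)/((1359855 - 568654) + 1599142) = -3688376/(984755*(966*65 + 303)) + (-481*(-717) - 960)/((1359855 - 568654) + 1599142) = -3688376/(984755*(62790 + 303)) + (344877 - 960)/(791201 + 1599142) = -3688376/984755/63093 + 343917/2390343 = -3688376/984755*1/63093 + 343917*(1/2390343) = -3688376/62131147215 + 114639/796781 = 7119713757662729/49504917609114915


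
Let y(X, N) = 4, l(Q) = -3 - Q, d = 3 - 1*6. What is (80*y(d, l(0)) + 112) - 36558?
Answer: -36126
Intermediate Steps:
d = -3 (d = 3 - 6 = -3)
(80*y(d, l(0)) + 112) - 36558 = (80*4 + 112) - 36558 = (320 + 112) - 36558 = 432 - 36558 = -36126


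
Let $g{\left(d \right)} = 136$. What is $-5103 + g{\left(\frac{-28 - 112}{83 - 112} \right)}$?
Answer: $-4967$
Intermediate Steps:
$-5103 + g{\left(\frac{-28 - 112}{83 - 112} \right)} = -5103 + 136 = -4967$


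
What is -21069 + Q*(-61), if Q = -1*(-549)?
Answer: -54558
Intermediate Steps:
Q = 549
-21069 + Q*(-61) = -21069 + 549*(-61) = -21069 - 33489 = -54558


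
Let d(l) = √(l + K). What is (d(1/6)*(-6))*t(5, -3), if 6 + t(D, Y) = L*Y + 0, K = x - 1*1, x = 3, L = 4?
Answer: 18*√78 ≈ 158.97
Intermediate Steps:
K = 2 (K = 3 - 1*1 = 3 - 1 = 2)
t(D, Y) = -6 + 4*Y (t(D, Y) = -6 + (4*Y + 0) = -6 + 4*Y)
d(l) = √(2 + l) (d(l) = √(l + 2) = √(2 + l))
(d(1/6)*(-6))*t(5, -3) = (√(2 + 1/6)*(-6))*(-6 + 4*(-3)) = (√(2 + ⅙)*(-6))*(-6 - 12) = (√(13/6)*(-6))*(-18) = ((√78/6)*(-6))*(-18) = -√78*(-18) = 18*√78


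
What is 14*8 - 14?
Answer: 98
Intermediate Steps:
14*8 - 14 = 112 - 14 = 98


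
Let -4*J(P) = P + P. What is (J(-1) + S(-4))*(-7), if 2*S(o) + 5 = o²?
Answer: -42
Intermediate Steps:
J(P) = -P/2 (J(P) = -(P + P)/4 = -P/2)
S(o) = -5/2 + o²/2
(J(-1) + S(-4))*(-7) = (-½*(-1) + (-5/2 + (½)*(-4)²))*(-7) = (½ + (-5/2 + (½)*16))*(-7) = (½ + (-5/2 + 8))*(-7) = (½ + 11/2)*(-7) = 6*(-7) = -42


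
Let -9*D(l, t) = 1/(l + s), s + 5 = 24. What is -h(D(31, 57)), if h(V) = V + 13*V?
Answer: 7/225 ≈ 0.031111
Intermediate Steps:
s = 19 (s = -5 + 24 = 19)
D(l, t) = -1/(9*(19 + l)) (D(l, t) = -1/(9*(l + 19)) = -1/(9*(19 + l)))
h(V) = 14*V
-h(D(31, 57)) = -14*(-1/(171 + 9*31)) = -14*(-1/(171 + 279)) = -14*(-1/450) = -14*(-1*1/450) = -14*(-1)/450 = -1*(-7/225) = 7/225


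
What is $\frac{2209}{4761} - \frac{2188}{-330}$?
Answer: $\frac{1857673}{261855} \approx 7.0943$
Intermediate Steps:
$\frac{2209}{4761} - \frac{2188}{-330} = 2209 \cdot \frac{1}{4761} - - \frac{1094}{165} = \frac{2209}{4761} + \frac{1094}{165} = \frac{1857673}{261855}$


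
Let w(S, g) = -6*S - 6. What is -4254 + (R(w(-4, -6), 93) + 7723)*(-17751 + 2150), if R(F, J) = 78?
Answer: -121707655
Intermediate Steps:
w(S, g) = -6 - 6*S
-4254 + (R(w(-4, -6), 93) + 7723)*(-17751 + 2150) = -4254 + (78 + 7723)*(-17751 + 2150) = -4254 + 7801*(-15601) = -4254 - 121703401 = -121707655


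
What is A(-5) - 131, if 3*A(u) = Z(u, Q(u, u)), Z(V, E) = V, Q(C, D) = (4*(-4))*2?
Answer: -398/3 ≈ -132.67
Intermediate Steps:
Q(C, D) = -32 (Q(C, D) = -16*2 = -32)
A(u) = u/3
A(-5) - 131 = (⅓)*(-5) - 131 = -5/3 - 131 = -398/3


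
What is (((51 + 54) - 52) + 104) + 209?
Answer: 366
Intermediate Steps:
(((51 + 54) - 52) + 104) + 209 = ((105 - 52) + 104) + 209 = (53 + 104) + 209 = 157 + 209 = 366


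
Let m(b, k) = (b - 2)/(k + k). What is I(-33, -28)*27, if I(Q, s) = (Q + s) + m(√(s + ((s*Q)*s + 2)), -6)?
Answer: -3285/2 - 9*I*√25898/4 ≈ -1642.5 - 362.09*I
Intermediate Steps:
m(b, k) = (-2 + b)/(2*k) (m(b, k) = (-2 + b)/((2*k)) = (-2 + b)*(1/(2*k)) = (-2 + b)/(2*k))
I(Q, s) = ⅙ + Q + s - √(2 + s + Q*s²)/12 (I(Q, s) = (Q + s) + (½)*(-2 + √(s + ((s*Q)*s + 2)))/(-6) = (Q + s) + (½)*(-⅙)*(-2 + √(s + ((Q*s)*s + 2))) = (Q + s) + (½)*(-⅙)*(-2 + √(s + (Q*s² + 2))) = (Q + s) + (½)*(-⅙)*(-2 + √(s + (2 + Q*s²))) = (Q + s) + (½)*(-⅙)*(-2 + √(2 + s + Q*s²)) = (Q + s) + (⅙ - √(2 + s + Q*s²)/12) = ⅙ + Q + s - √(2 + s + Q*s²)/12)
I(-33, -28)*27 = (⅙ - 33 - 28 - √(2 - 28 - 33*(-28)²)/12)*27 = (⅙ - 33 - 28 - √(2 - 28 - 33*784)/12)*27 = (⅙ - 33 - 28 - √(2 - 28 - 25872)/12)*27 = (⅙ - 33 - 28 - I*√25898/12)*27 = (-365/6 - I*√25898/12)*27 = -3285/2 - 9*I*√25898/4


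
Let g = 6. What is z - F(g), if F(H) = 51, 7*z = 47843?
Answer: 47486/7 ≈ 6783.7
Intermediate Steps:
z = 47843/7 (z = (1/7)*47843 = 47843/7 ≈ 6834.7)
z - F(g) = 47843/7 - 1*51 = 47843/7 - 51 = 47486/7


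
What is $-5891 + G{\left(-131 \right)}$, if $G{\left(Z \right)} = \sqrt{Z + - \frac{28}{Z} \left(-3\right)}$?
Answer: $-5891 + \frac{i \sqrt{2259095}}{131} \approx -5891.0 + 11.473 i$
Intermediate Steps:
$G{\left(Z \right)} = \sqrt{Z + \frac{84}{Z}}$
$-5891 + G{\left(-131 \right)} = -5891 + \sqrt{-131 + \frac{84}{-131}} = -5891 + \sqrt{-131 + 84 \left(- \frac{1}{131}\right)} = -5891 + \sqrt{-131 - \frac{84}{131}} = -5891 + \sqrt{- \frac{17245}{131}} = -5891 + \frac{i \sqrt{2259095}}{131}$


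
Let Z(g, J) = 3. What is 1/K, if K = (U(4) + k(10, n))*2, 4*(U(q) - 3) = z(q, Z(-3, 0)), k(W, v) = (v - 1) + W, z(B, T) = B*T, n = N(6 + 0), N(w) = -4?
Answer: 1/22 ≈ 0.045455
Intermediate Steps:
n = -4
k(W, v) = -1 + W + v (k(W, v) = (-1 + v) + W = -1 + W + v)
U(q) = 3 + 3*q/4 (U(q) = 3 + (q*3)/4 = 3 + (3*q)/4 = 3 + 3*q/4)
K = 22 (K = ((3 + (3/4)*4) + (-1 + 10 - 4))*2 = ((3 + 3) + 5)*2 = (6 + 5)*2 = 11*2 = 22)
1/K = 1/22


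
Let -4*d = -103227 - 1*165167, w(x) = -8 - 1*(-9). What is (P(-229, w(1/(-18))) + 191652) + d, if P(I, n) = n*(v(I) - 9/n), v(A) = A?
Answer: 517025/2 ≈ 2.5851e+5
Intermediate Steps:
w(x) = 1 (w(x) = -8 + 9 = 1)
P(I, n) = n*(I - 9/n)
d = 134197/2 (d = -(-103227 - 1*165167)/4 = -(-103227 - 165167)/4 = -¼*(-268394) = 134197/2 ≈ 67099.)
(P(-229, w(1/(-18))) + 191652) + d = ((-9 - 229*1) + 191652) + 134197/2 = ((-9 - 229) + 191652) + 134197/2 = (-238 + 191652) + 134197/2 = 191414 + 134197/2 = 517025/2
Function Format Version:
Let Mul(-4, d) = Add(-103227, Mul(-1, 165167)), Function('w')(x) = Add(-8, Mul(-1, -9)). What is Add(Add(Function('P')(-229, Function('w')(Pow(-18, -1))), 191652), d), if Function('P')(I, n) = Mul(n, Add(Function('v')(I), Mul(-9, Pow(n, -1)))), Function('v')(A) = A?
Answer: Rational(517025, 2) ≈ 2.5851e+5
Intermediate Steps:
Function('w')(x) = 1 (Function('w')(x) = Add(-8, 9) = 1)
Function('P')(I, n) = Mul(n, Add(I, Mul(-9, Pow(n, -1))))
d = Rational(134197, 2) (d = Mul(Rational(-1, 4), Add(-103227, Mul(-1, 165167))) = Mul(Rational(-1, 4), Add(-103227, -165167)) = Mul(Rational(-1, 4), -268394) = Rational(134197, 2) ≈ 67099.)
Add(Add(Function('P')(-229, Function('w')(Pow(-18, -1))), 191652), d) = Add(Add(Add(-9, Mul(-229, 1)), 191652), Rational(134197, 2)) = Add(Add(Add(-9, -229), 191652), Rational(134197, 2)) = Add(Add(-238, 191652), Rational(134197, 2)) = Add(191414, Rational(134197, 2)) = Rational(517025, 2)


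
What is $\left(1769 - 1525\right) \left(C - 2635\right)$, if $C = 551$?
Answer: $-508496$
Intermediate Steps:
$\left(1769 - 1525\right) \left(C - 2635\right) = \left(1769 - 1525\right) \left(551 - 2635\right) = 244 \left(-2084\right) = -508496$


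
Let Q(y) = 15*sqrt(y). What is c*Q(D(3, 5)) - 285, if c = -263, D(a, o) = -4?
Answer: -285 - 7890*I ≈ -285.0 - 7890.0*I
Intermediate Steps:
c*Q(D(3, 5)) - 285 = -3945*sqrt(-4) - 285 = -3945*2*I - 285 = -7890*I - 285 = -285 - 7890*I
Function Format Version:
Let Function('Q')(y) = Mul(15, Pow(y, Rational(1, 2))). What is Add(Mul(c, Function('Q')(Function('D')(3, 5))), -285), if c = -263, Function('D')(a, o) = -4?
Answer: Add(-285, Mul(-7890, I)) ≈ Add(-285.00, Mul(-7890.0, I))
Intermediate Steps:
Add(Mul(c, Function('Q')(Function('D')(3, 5))), -285) = Add(Mul(-263, Mul(15, Pow(-4, Rational(1, 2)))), -285) = Add(Mul(-263, Mul(15, Mul(2, I))), -285) = Add(Mul(-263, Mul(30, I)), -285) = Add(Mul(-7890, I), -285) = Add(-285, Mul(-7890, I))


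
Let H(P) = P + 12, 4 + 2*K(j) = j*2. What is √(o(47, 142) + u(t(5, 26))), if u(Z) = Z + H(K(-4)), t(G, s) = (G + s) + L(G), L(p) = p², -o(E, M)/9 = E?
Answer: 19*I ≈ 19.0*I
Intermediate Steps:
o(E, M) = -9*E
K(j) = -2 + j (K(j) = -2 + (j*2)/2 = -2 + (2*j)/2 = -2 + j)
H(P) = 12 + P
t(G, s) = G + s + G² (t(G, s) = (G + s) + G² = G + s + G²)
u(Z) = 6 + Z (u(Z) = Z + (12 + (-2 - 4)) = Z + (12 - 6) = Z + 6 = 6 + Z)
√(o(47, 142) + u(t(5, 26))) = √(-9*47 + (6 + (5 + 26 + 5²))) = √(-423 + (6 + (5 + 26 + 25))) = √(-423 + (6 + 56)) = √(-423 + 62) = √(-361) = 19*I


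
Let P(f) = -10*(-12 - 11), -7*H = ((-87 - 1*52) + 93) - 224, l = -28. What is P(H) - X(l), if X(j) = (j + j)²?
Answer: -2906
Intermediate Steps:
X(j) = 4*j² (X(j) = (2*j)² = 4*j²)
H = 270/7 (H = -(((-87 - 1*52) + 93) - 224)/7 = -(((-87 - 52) + 93) - 224)/7 = -((-139 + 93) - 224)/7 = -(-46 - 224)/7 = -⅐*(-270) = 270/7 ≈ 38.571)
P(f) = 230 (P(f) = -10*(-23) = 230)
P(H) - X(l) = 230 - 4*(-28)² = 230 - 4*784 = 230 - 1*3136 = 230 - 3136 = -2906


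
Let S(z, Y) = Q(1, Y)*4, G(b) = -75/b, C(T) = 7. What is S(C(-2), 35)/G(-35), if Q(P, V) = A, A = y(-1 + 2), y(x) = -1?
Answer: -28/15 ≈ -1.8667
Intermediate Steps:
A = -1
Q(P, V) = -1
S(z, Y) = -4 (S(z, Y) = -1*4 = -4)
S(C(-2), 35)/G(-35) = -4/((-75/(-35))) = -4/((-75*(-1/35))) = -4/15/7 = -4*7/15 = -28/15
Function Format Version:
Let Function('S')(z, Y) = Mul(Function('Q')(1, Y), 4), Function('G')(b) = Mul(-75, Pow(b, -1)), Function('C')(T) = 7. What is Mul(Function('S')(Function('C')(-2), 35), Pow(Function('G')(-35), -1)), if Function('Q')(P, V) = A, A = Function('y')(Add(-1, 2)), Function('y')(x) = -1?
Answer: Rational(-28, 15) ≈ -1.8667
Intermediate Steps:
A = -1
Function('Q')(P, V) = -1
Function('S')(z, Y) = -4 (Function('S')(z, Y) = Mul(-1, 4) = -4)
Mul(Function('S')(Function('C')(-2), 35), Pow(Function('G')(-35), -1)) = Mul(-4, Pow(Mul(-75, Pow(-35, -1)), -1)) = Mul(-4, Pow(Mul(-75, Rational(-1, 35)), -1)) = Mul(-4, Pow(Rational(15, 7), -1)) = Mul(-4, Rational(7, 15)) = Rational(-28, 15)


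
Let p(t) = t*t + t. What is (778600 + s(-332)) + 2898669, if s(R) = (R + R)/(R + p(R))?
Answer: 606749384/165 ≈ 3.6773e+6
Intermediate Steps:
p(t) = t + t² (p(t) = t² + t = t + t²)
s(R) = 2*R/(R + R*(1 + R)) (s(R) = (R + R)/(R + R*(1 + R)) = (2*R)/(R + R*(1 + R)) = 2*R/(R + R*(1 + R)))
(778600 + s(-332)) + 2898669 = (778600 + 2/(2 - 332)) + 2898669 = (778600 + 2/(-330)) + 2898669 = (778600 + 2*(-1/330)) + 2898669 = (778600 - 1/165) + 2898669 = 128468999/165 + 2898669 = 606749384/165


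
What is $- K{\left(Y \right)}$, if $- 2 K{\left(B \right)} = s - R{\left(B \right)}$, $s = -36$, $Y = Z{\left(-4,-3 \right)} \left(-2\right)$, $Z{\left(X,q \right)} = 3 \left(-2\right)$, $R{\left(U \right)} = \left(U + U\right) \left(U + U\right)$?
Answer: $-306$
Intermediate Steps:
$R{\left(U \right)} = 4 U^{2}$ ($R{\left(U \right)} = 2 U 2 U = 4 U^{2}$)
$Z{\left(X,q \right)} = -6$
$Y = 12$ ($Y = \left(-6\right) \left(-2\right) = 12$)
$K{\left(B \right)} = 18 + 2 B^{2}$ ($K{\left(B \right)} = - \frac{-36 - 4 B^{2}}{2} = 18 + 2 B^{2}$)
$- K{\left(Y \right)} = - (18 + 2 \cdot 12^{2}) = - (18 + 2 \cdot 144) = - (18 + 288) = \left(-1\right) 306 = -306$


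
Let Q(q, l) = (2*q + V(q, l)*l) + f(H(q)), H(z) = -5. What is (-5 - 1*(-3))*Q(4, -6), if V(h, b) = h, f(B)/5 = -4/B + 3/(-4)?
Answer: 63/2 ≈ 31.500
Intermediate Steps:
f(B) = -15/4 - 20/B (f(B) = 5*(-4/B + 3/(-4)) = 5*(-4/B + 3*(-¼)) = 5*(-4/B - ¾) = 5*(-¾ - 4/B) = -15/4 - 20/B)
Q(q, l) = ¼ + 2*q + l*q (Q(q, l) = (2*q + q*l) + (-15/4 - 20/(-5)) = (2*q + l*q) + (-15/4 - 20*(-⅕)) = (2*q + l*q) + (-15/4 + 4) = (2*q + l*q) + ¼ = ¼ + 2*q + l*q)
(-5 - 1*(-3))*Q(4, -6) = (-5 - 1*(-3))*(¼ + 2*4 - 6*4) = (-5 + 3)*(¼ + 8 - 24) = -2*(-63/4) = 63/2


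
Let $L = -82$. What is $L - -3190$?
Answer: $3108$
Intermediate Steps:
$L - -3190 = -82 - -3190 = -82 + 3190 = 3108$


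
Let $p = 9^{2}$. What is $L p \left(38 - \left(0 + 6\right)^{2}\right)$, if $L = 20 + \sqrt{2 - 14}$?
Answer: $3240 + 324 i \sqrt{3} \approx 3240.0 + 561.18 i$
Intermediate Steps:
$L = 20 + 2 i \sqrt{3}$ ($L = 20 + \sqrt{-12} = 20 + 2 i \sqrt{3} \approx 20.0 + 3.4641 i$)
$p = 81$
$L p \left(38 - \left(0 + 6\right)^{2}\right) = \left(20 + 2 i \sqrt{3}\right) 81 \left(38 - \left(0 + 6\right)^{2}\right) = \left(1620 + 162 i \sqrt{3}\right) \left(38 - 6^{2}\right) = \left(1620 + 162 i \sqrt{3}\right) \left(38 - 36\right) = \left(1620 + 162 i \sqrt{3}\right) 2 = 3240 + 324 i \sqrt{3}$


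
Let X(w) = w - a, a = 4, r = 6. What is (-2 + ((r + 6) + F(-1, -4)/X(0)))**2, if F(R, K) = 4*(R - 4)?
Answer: 225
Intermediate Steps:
X(w) = -4 + w (X(w) = w - 1*4 = w - 4 = -4 + w)
F(R, K) = -16 + 4*R (F(R, K) = 4*(-4 + R) = -16 + 4*R)
(-2 + ((r + 6) + F(-1, -4)/X(0)))**2 = (-2 + ((6 + 6) + (-16 + 4*(-1))/(-4 + 0)))**2 = (-2 + (12 + (-16 - 4)/(-4)))**2 = (-2 + (12 - 20*(-1/4)))**2 = (-2 + (12 + 5))**2 = (-2 + 17)**2 = 15**2 = 225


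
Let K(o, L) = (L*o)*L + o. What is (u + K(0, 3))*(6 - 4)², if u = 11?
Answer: 44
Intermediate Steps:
K(o, L) = o + o*L² (K(o, L) = o*L² + o = o + o*L²)
(u + K(0, 3))*(6 - 4)² = (11 + 0*(1 + 3²))*(6 - 4)² = (11 + 0*(1 + 9))*2² = (11 + 0*10)*4 = (11 + 0)*4 = 11*4 = 44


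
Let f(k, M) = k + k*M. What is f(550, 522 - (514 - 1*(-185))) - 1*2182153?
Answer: -2278953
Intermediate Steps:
f(k, M) = k + M*k
f(550, 522 - (514 - 1*(-185))) - 1*2182153 = 550*(1 + (522 - (514 - 1*(-185)))) - 1*2182153 = 550*(1 + (522 - (514 + 185))) - 2182153 = 550*(1 + (522 - 1*699)) - 2182153 = 550*(1 + (522 - 699)) - 2182153 = 550*(1 - 177) - 2182153 = 550*(-176) - 2182153 = -96800 - 2182153 = -2278953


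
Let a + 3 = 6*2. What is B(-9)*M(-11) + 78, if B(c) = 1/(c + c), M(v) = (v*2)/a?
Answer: 6329/81 ≈ 78.136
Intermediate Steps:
a = 9 (a = -3 + 6*2 = -3 + 12 = 9)
M(v) = 2*v/9 (M(v) = (v*2)/9 = (2*v)*(⅑) = 2*v/9)
B(c) = 1/(2*c)
B(-9)*M(-11) + 78 = ((½)/(-9))*((2/9)*(-11)) + 78 = ((½)*(-⅑))*(-22/9) + 78 = -1/18*(-22/9) + 78 = 11/81 + 78 = 6329/81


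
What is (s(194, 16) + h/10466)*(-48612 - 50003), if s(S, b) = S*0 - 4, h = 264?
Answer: 2051192000/5233 ≈ 3.9197e+5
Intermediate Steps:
s(S, b) = -4 (s(S, b) = 0 - 4 = -4)
(s(194, 16) + h/10466)*(-48612 - 50003) = (-4 + 264/10466)*(-48612 - 50003) = (-4 + 264*(1/10466))*(-98615) = (-4 + 132/5233)*(-98615) = -20800/5233*(-98615) = 2051192000/5233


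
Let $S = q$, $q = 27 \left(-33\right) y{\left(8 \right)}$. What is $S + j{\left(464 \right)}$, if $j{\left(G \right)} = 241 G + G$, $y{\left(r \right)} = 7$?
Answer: $106051$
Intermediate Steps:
$j{\left(G \right)} = 242 G$
$q = -6237$ ($q = 27 \left(-33\right) 7 = \left(-891\right) 7 = -6237$)
$S = -6237$
$S + j{\left(464 \right)} = -6237 + 242 \cdot 464 = -6237 + 112288 = 106051$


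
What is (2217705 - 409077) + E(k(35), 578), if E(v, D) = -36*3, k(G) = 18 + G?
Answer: 1808520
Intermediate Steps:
E(v, D) = -108
(2217705 - 409077) + E(k(35), 578) = (2217705 - 409077) - 108 = 1808628 - 108 = 1808520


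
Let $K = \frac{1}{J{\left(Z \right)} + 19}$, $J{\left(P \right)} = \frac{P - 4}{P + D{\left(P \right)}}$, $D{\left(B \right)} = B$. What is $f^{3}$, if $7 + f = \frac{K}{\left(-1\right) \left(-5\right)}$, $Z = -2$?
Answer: $- \frac{2942649737}{8615125} \approx -341.57$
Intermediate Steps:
$J{\left(P \right)} = \frac{-4 + P}{2 P}$ ($J{\left(P \right)} = \frac{P - 4}{P + P} = \frac{-4 + P}{2 P}$)
$K = \frac{2}{41}$ ($K = \frac{1}{\frac{-4 - 2}{2 \left(-2\right)} + 19} = \frac{1}{\frac{1}{2} \left(- \frac{1}{2}\right) \left(-6\right) + 19} = \frac{1}{\frac{3}{2} + 19} = \frac{1}{\frac{41}{2}} = \frac{2}{41} \approx 0.048781$)
$f = - \frac{1433}{205}$ ($f = -7 + \frac{2}{41 \left(\left(-1\right) \left(-5\right)\right)} = -7 + \frac{2}{41 \cdot 5} = -7 + \frac{2}{41} \cdot \frac{1}{5} = -7 + \frac{2}{205} = - \frac{1433}{205} \approx -6.9902$)
$f^{3} = \left(- \frac{1433}{205}\right)^{3} = - \frac{2942649737}{8615125}$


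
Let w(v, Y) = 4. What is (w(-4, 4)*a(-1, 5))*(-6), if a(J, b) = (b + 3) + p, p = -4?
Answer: -96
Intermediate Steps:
a(J, b) = -1 + b (a(J, b) = (b + 3) - 4 = (3 + b) - 4 = -1 + b)
(w(-4, 4)*a(-1, 5))*(-6) = (4*(-1 + 5))*(-6) = (4*4)*(-6) = 16*(-6) = -96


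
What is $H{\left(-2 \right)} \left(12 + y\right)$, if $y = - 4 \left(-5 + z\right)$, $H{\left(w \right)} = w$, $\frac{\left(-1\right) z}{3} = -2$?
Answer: $-16$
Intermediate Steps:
$z = 6$ ($z = \left(-3\right) \left(-2\right) = 6$)
$y = -4$ ($y = - 4 \left(-5 + 6\right) = \left(-4\right) 1 = -4$)
$H{\left(-2 \right)} \left(12 + y\right) = - 2 \left(12 - 4\right) = \left(-2\right) 8 = -16$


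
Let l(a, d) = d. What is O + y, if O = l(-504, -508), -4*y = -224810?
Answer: 111389/2 ≈ 55695.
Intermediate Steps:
y = 112405/2 (y = -¼*(-224810) = 112405/2 ≈ 56203.)
O = -508
O + y = -508 + 112405/2 = 111389/2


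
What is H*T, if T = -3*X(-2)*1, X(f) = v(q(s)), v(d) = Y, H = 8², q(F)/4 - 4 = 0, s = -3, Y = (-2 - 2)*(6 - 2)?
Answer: 3072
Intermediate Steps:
Y = -16 (Y = -4*4 = -16)
q(F) = 16 (q(F) = 16 + 4*0 = 16 + 0 = 16)
H = 64
v(d) = -16
X(f) = -16
T = 48 (T = -3*(-16)*1 = 48*1 = 48)
H*T = 64*48 = 3072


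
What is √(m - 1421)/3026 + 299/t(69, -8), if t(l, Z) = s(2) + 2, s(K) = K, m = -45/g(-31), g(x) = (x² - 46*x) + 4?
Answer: 299/4 + I*√225660986/1205861 ≈ 74.75 + 0.012458*I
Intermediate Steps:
g(x) = 4 + x² - 46*x
m = -15/797 (m = -45/(4 + (-31)² - 46*(-31)) = -45/(4 + 961 + 1426) = -45/2391 = -45*1/2391 = -15/797 ≈ -0.018821)
t(l, Z) = 4 (t(l, Z) = 2 + 2 = 4)
√(m - 1421)/3026 + 299/t(69, -8) = √(-15/797 - 1421)/3026 + 299/4 = √(-1132552/797)*(1/3026) + 299*(¼) = (2*I*√225660986/797)*(1/3026) + 299/4 = I*√225660986/1205861 + 299/4 = 299/4 + I*√225660986/1205861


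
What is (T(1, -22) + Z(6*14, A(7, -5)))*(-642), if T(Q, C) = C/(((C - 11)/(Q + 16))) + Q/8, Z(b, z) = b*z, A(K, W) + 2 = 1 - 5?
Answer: 1264847/4 ≈ 3.1621e+5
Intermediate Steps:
A(K, W) = -6 (A(K, W) = -2 + (1 - 5) = -2 - 4 = -6)
T(Q, C) = Q/8 + C*(16 + Q)/(-11 + C) (T(Q, C) = C/(((-11 + C)/(16 + Q))) + Q*(1/8) = C/(((-11 + C)/(16 + Q))) + Q/8 = C*((16 + Q)/(-11 + C)) + Q/8 = C*(16 + Q)/(-11 + C) + Q/8 = Q/8 + C*(16 + Q)/(-11 + C))
(T(1, -22) + Z(6*14, A(7, -5)))*(-642) = ((-11*1 + 128*(-22) + 9*(-22)*1)/(8*(-11 - 22)) + (6*14)*(-6))*(-642) = ((1/8)*(-11 - 2816 - 198)/(-33) + 84*(-6))*(-642) = ((1/8)*(-1/33)*(-3025) - 504)*(-642) = (275/24 - 504)*(-642) = -11821/24*(-642) = 1264847/4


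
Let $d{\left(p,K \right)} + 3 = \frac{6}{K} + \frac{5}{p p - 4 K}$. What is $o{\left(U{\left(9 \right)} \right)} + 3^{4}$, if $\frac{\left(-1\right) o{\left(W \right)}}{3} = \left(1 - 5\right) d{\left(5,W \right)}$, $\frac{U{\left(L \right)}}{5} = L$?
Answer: $\frac{7163}{155} \approx 46.213$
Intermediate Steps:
$U{\left(L \right)} = 5 L$
$d{\left(p,K \right)} = -3 + \frac{5}{p^{2} - 4 K} + \frac{6}{K}$ ($d{\left(p,K \right)} = -3 + \left(\frac{6}{K} + \frac{5}{p p - 4 K}\right) = -3 + \left(\frac{6}{K} + \frac{5}{p^{2} - 4 K}\right) = -3 + \left(\frac{5}{p^{2} - 4 K} + \frac{6}{K}\right) = -3 + \frac{5}{p^{2} - 4 K} + \frac{6}{K}$)
$o{\left(W \right)} = \frac{12 \left(-150 - 12 W^{2} + 94 W\right)}{W \left(-25 + 4 W\right)}$ ($o{\left(W \right)} = - 3 \left(1 - 5\right) \frac{- 12 W^{2} - 6 \cdot 5^{2} + 19 W + 3 W 5^{2}}{W \left(- 5^{2} + 4 W\right)} = - 3 \left(- 4 \frac{- 12 W^{2} - 150 + 19 W + 3 W 25}{W \left(\left(-1\right) 25 + 4 W\right)}\right) = - 3 \left(- 4 \frac{- 12 W^{2} - 150 + 19 W + 75 W}{W \left(-25 + 4 W\right)}\right) = - 3 \left(- 4 \frac{-150 - 12 W^{2} + 94 W}{W \left(-25 + 4 W\right)}\right) = - 3 \left(- \frac{4 \left(-150 - 12 W^{2} + 94 W\right)}{W \left(-25 + 4 W\right)}\right) = \frac{12 \left(-150 - 12 W^{2} + 94 W\right)}{W \left(-25 + 4 W\right)}$)
$o{\left(U{\left(9 \right)} \right)} + 3^{4} = \frac{24 \left(-75 - 6 \left(5 \cdot 9\right)^{2} + 47 \cdot 5 \cdot 9\right)}{5 \cdot 9 \left(-25 + 4 \cdot 5 \cdot 9\right)} + 3^{4} = \frac{24 \left(-75 - 6 \cdot 45^{2} + 47 \cdot 45\right)}{45 \left(-25 + 4 \cdot 45\right)} + 81 = 24 \cdot \frac{1}{45} \frac{1}{-25 + 180} \left(-75 - 12150 + 2115\right) + 81 = 24 \cdot \frac{1}{45} \cdot \frac{1}{155} \left(-75 - 12150 + 2115\right) + 81 = 24 \cdot \frac{1}{45} \cdot \frac{1}{155} \left(-10110\right) + 81 = - \frac{5392}{155} + 81 = \frac{7163}{155}$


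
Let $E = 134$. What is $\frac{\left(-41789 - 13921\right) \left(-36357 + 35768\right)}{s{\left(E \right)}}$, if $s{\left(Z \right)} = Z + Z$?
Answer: $\frac{16406595}{134} \approx 1.2244 \cdot 10^{5}$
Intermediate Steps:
$s{\left(Z \right)} = 2 Z$
$\frac{\left(-41789 - 13921\right) \left(-36357 + 35768\right)}{s{\left(E \right)}} = \frac{\left(-41789 - 13921\right) \left(-36357 + 35768\right)}{2 \cdot 134} = \frac{\left(-55710\right) \left(-589\right)}{268} = 32813190 \cdot \frac{1}{268} = \frac{16406595}{134}$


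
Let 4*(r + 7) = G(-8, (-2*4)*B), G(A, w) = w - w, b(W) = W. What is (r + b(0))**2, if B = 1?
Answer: 49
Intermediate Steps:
G(A, w) = 0
r = -7 (r = -7 + (1/4)*0 = -7 + 0 = -7)
(r + b(0))**2 = (-7 + 0)**2 = (-7)**2 = 49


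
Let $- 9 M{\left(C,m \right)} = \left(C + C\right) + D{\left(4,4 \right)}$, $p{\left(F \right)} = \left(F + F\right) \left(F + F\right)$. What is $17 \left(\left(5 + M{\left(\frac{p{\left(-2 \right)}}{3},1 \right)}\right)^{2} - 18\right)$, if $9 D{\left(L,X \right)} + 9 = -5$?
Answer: $- \frac{234073}{6561} \approx -35.676$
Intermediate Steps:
$p{\left(F \right)} = 4 F^{2}$ ($p{\left(F \right)} = 2 F 2 F = 4 F^{2}$)
$D{\left(L,X \right)} = - \frac{14}{9}$ ($D{\left(L,X \right)} = -1 + \frac{1}{9} \left(-5\right) = -1 - \frac{5}{9} = - \frac{14}{9}$)
$M{\left(C,m \right)} = \frac{14}{81} - \frac{2 C}{9}$ ($M{\left(C,m \right)} = - \frac{\left(C + C\right) - \frac{14}{9}}{9} = - \frac{2 C - \frac{14}{9}}{9} = - \frac{- \frac{14}{9} + 2 C}{9} = \frac{14}{81} - \frac{2 C}{9}$)
$17 \left(\left(5 + M{\left(\frac{p{\left(-2 \right)}}{3},1 \right)}\right)^{2} - 18\right) = 17 \left(\left(5 + \left(\frac{14}{81} - \frac{2 \frac{4 \left(-2\right)^{2}}{3}}{9}\right)\right)^{2} - 18\right) = 17 \left(\left(5 + \left(\frac{14}{81} - \frac{2 \cdot 4 \cdot 4 \cdot \frac{1}{3}}{9}\right)\right)^{2} - 18\right) = 17 \left(\left(5 + \left(\frac{14}{81} - \frac{2 \cdot 16 \cdot \frac{1}{3}}{9}\right)\right)^{2} - 18\right) = 17 \left(\left(5 + \left(\frac{14}{81} - \frac{32}{27}\right)\right)^{2} - 18\right) = 17 \left(\left(5 - \frac{82}{81}\right)^{2} - 18\right) = 17 \left(\left(\frac{323}{81}\right)^{2} - 18\right) = 17 \left(\frac{104329}{6561} - 18\right) = 17 \left(- \frac{13769}{6561}\right) = - \frac{234073}{6561}$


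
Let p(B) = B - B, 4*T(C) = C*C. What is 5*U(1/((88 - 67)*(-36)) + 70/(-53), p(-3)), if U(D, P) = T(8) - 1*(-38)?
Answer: 270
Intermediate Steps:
T(C) = C²/4 (T(C) = (C*C)/4 = C²/4)
p(B) = 0
U(D, P) = 54 (U(D, P) = (¼)*8² - 1*(-38) = (¼)*64 + 38 = 16 + 38 = 54)
5*U(1/((88 - 67)*(-36)) + 70/(-53), p(-3)) = 5*54 = 270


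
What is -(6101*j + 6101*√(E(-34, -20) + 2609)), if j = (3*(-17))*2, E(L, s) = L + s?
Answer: 622302 - 6101*√2555 ≈ 3.1391e+5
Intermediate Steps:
j = -102 (j = -51*2 = -102)
-(6101*j + 6101*√(E(-34, -20) + 2609)) = -(-622302 + 6101*√((-34 - 20) + 2609)) = -(-622302 + 6101*√(-54 + 2609)) = -(-622302 + 6101*√2555) = -6101*(-102 + √2555) = 622302 - 6101*√2555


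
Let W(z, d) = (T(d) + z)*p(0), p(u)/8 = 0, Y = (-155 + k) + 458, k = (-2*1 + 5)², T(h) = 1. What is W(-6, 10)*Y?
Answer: 0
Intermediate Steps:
k = 9 (k = (-2 + 5)² = 3² = 9)
Y = 312 (Y = (-155 + 9) + 458 = -146 + 458 = 312)
p(u) = 0 (p(u) = 8*0 = 0)
W(z, d) = 0 (W(z, d) = (1 + z)*0 = 0)
W(-6, 10)*Y = 0*312 = 0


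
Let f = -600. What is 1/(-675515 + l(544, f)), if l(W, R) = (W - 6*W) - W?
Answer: -1/678779 ≈ -1.4732e-6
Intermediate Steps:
l(W, R) = -6*W (l(W, R) = -5*W - W = -6*W)
1/(-675515 + l(544, f)) = 1/(-675515 - 6*544) = 1/(-675515 - 3264) = 1/(-678779) = -1/678779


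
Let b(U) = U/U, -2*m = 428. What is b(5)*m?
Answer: -214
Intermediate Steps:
m = -214 (m = -½*428 = -214)
b(U) = 1
b(5)*m = 1*(-214) = -214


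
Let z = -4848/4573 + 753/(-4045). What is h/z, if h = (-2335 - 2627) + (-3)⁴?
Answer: 30095896195/7684543 ≈ 3916.4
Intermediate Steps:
z = -23053629/18497785 (z = -4848*1/4573 + 753*(-1/4045) = -4848/4573 - 753/4045 = -23053629/18497785 ≈ -1.2463)
h = -4881 (h = -4962 + 81 = -4881)
h/z = -4881/(-23053629/18497785) = -4881*(-18497785/23053629) = 30095896195/7684543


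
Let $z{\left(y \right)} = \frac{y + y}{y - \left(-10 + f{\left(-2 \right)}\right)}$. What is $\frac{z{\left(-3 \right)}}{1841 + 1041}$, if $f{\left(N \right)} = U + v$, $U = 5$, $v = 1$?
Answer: $- \frac{3}{1441} \approx -0.0020819$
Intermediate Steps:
$f{\left(N \right)} = 6$ ($f{\left(N \right)} = 5 + 1 = 6$)
$z{\left(y \right)} = \frac{2 y}{4 + y}$ ($z{\left(y \right)} = \frac{y + y}{y + \left(10 - 6\right)} = \frac{2 y}{y + \left(10 - 6\right)} = \frac{2 y}{y + 4} = \frac{2 y}{4 + y}$)
$\frac{z{\left(-3 \right)}}{1841 + 1041} = \frac{2 \left(-3\right) \frac{1}{4 - 3}}{1841 + 1041} = \frac{2 \left(-3\right) 1^{-1}}{2882} = 2 \left(-3\right) 1 \cdot \frac{1}{2882} = \left(-6\right) \frac{1}{2882} = - \frac{3}{1441}$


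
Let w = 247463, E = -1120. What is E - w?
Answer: -248583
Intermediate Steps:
E - w = -1120 - 1*247463 = -1120 - 247463 = -248583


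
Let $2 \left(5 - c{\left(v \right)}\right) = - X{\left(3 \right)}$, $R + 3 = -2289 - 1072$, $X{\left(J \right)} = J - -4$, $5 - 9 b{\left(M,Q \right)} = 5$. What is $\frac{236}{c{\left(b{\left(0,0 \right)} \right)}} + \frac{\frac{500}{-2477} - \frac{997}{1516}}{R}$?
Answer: $\frac{5962483499329}{214748488816} \approx 27.765$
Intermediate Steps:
$b{\left(M,Q \right)} = 0$ ($b{\left(M,Q \right)} = \frac{5}{9} - \frac{5}{9} = 0$)
$X{\left(J \right)} = 4 + J$ ($X{\left(J \right)} = J + 4 = 4 + J$)
$R = -3364$ ($R = -3 - 3361 = -3364$)
$c{\left(v \right)} = \frac{17}{2}$ ($c{\left(v \right)} = 5 - \frac{\left(-1\right) \left(4 + 3\right)}{2} = 5 - \frac{\left(-1\right) 7}{2} = 5 - - \frac{7}{2} = 5 + \frac{7}{2} = \frac{17}{2}$)
$\frac{236}{c{\left(b{\left(0,0 \right)} \right)}} + \frac{\frac{500}{-2477} - \frac{997}{1516}}{R} = \frac{236}{\frac{17}{2}} + \frac{\frac{500}{-2477} - \frac{997}{1516}}{-3364} = 236 \cdot \frac{2}{17} + \left(500 \left(- \frac{1}{2477}\right) - \frac{997}{1516}\right) \left(- \frac{1}{3364}\right) = \frac{472}{17} + \left(- \frac{500}{2477} - \frac{997}{1516}\right) \left(- \frac{1}{3364}\right) = \frac{472}{17} - - \frac{3227569}{12632264048} = \frac{472}{17} + \frac{3227569}{12632264048} = \frac{5962483499329}{214748488816}$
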